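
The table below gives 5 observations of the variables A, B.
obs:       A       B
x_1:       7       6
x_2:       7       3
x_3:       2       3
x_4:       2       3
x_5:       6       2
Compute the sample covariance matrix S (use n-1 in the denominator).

Step 1 — column means:
  mean(A) = (7 + 7 + 2 + 2 + 6) / 5 = 24/5 = 4.8
  mean(B) = (6 + 3 + 3 + 3 + 2) / 5 = 17/5 = 3.4

Step 2 — sample covariance S[i,j] = (1/(n-1)) · Σ_k (x_{k,i} - mean_i) · (x_{k,j} - mean_j), with n-1 = 4.
  S[A,A] = ((2.2)·(2.2) + (2.2)·(2.2) + (-2.8)·(-2.8) + (-2.8)·(-2.8) + (1.2)·(1.2)) / 4 = 26.8/4 = 6.7
  S[A,B] = ((2.2)·(2.6) + (2.2)·(-0.4) + (-2.8)·(-0.4) + (-2.8)·(-0.4) + (1.2)·(-1.4)) / 4 = 5.4/4 = 1.35
  S[B,B] = ((2.6)·(2.6) + (-0.4)·(-0.4) + (-0.4)·(-0.4) + (-0.4)·(-0.4) + (-1.4)·(-1.4)) / 4 = 9.2/4 = 2.3

S is symmetric (S[j,i] = S[i,j]). Assembling:

S = [[6.7, 1.35],
 [1.35, 2.3]]


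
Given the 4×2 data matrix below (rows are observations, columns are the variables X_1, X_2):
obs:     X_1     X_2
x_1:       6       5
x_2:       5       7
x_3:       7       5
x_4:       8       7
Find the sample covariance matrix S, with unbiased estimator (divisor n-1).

Step 1 — column means:
  mean(X_1) = (6 + 5 + 7 + 8) / 4 = 26/4 = 6.5
  mean(X_2) = (5 + 7 + 5 + 7) / 4 = 24/4 = 6

Step 2 — sample covariance S[i,j] = (1/(n-1)) · Σ_k (x_{k,i} - mean_i) · (x_{k,j} - mean_j), with n-1 = 3.
  S[X_1,X_1] = ((-0.5)·(-0.5) + (-1.5)·(-1.5) + (0.5)·(0.5) + (1.5)·(1.5)) / 3 = 5/3 = 1.6667
  S[X_1,X_2] = ((-0.5)·(-1) + (-1.5)·(1) + (0.5)·(-1) + (1.5)·(1)) / 3 = 0/3 = 0
  S[X_2,X_2] = ((-1)·(-1) + (1)·(1) + (-1)·(-1) + (1)·(1)) / 3 = 4/3 = 1.3333

S is symmetric (S[j,i] = S[i,j]). Assembling:

S = [[1.6667, 0],
 [0, 1.3333]]


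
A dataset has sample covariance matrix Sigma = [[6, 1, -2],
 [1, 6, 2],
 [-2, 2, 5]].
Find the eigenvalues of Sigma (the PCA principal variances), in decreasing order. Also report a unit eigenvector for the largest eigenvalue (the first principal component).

Step 1 — characteristic polynomial p(λ) = det(λI - Sigma) = λ³ - tr·λ² + c_1·λ - det, where tr = trace, c_1 = sum of the principal 2×2 minors, det = det(Sigma):
  tr = 6 + 6 + 5 = 17,
  c_1 = (6·6 - (1)²) + (6·5 - (-2)²) + (6·5 - (2)²) = 35 + 26 + 26 = 87,
  det = 6·(6·5 - (2)²) - (1)·((1)·5 - (2)·(-2)) + (-2)·((1)·(2) - 6·(-2)) = 6·(26) - (1)·(9) + (-2)·(14) = 119.
  So p(λ) = λ³ - 17λ² + 87λ - 119.
Step 2 — look for an integer root (rational root theorem: any rational root is an integer divisor of 119). Testing λ = 7:
  p(7) = 343 - 833 + 609 - 119 = 0  ✓
  Dividing out (λ - 7): p(λ) = (λ - 7)(λ² - 10λ + 17).
Step 3 — remaining eigenvalues from the quadratic λ² - 10λ + 17 = 0:
  Δ = 10² - 4·17 = 100 - 68 = 32,  λ = (10 ± √32)/2 = (10 ± 5.6569)/2 ≈ 7.8284 or 2.1716.
  Sorted: λ_1 = 7.8284,  λ_2 = 7,  λ_3 = 2.1716  (check: sum = 17 = tr ✓).

Step 4 — unit eigenvector for λ_1 ≈ 7.8284: v spans the null space of (Sigma - λ_1 I), whose rows are
  r_1 = (-1.8284, 1, -2),  r_2 = (1, -1.8284, 2),  r_3 = (-2, 2, -2.8284).
  v is orthogonal to every row, so take v ∝ r_1 × r_2 = ((1)·(2) - (-2)·(-1.8284), (-2)·(1) - (-1.8284)·(2), (-1.8284)·(-1.8284) - (1)·(1)) ≈ (-1.6569, 1.6569, 2.3431).
  Rescale (multiply by -1 so the first nonzero entry is positive): u = (1.6569, -1.6569, -2.3431).
  ||u|| = √((1.6569)² + (-1.6569)² + (-2.3431)²) = √(10.9807) ≈ 3.3137,  v_1 = u/||u|| ≈ (0.5, -0.5, -0.7071) (||v_1|| = 1).

λ_1 = 7.8284,  λ_2 = 7,  λ_3 = 2.1716;  v_1 ≈ (0.5, -0.5, -0.7071)


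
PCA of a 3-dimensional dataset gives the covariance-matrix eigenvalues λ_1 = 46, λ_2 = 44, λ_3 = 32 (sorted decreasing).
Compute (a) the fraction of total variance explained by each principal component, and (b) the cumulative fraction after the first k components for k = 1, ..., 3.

Step 1 — total variance = trace(Sigma) = Σ λ_i = 46 + 44 + 32 = 122.

Step 2 — fraction explained by component i = λ_i / Σ λ:
  PC1: 46/122 = 0.377
  PC2: 44/122 = 0.3607
  PC3: 32/122 = 0.2623

Step 3 — cumulative fraction after k components = (λ_1 + ... + λ_k) / Σ λ:
  k = 1: 46/122 = 0.377
  k = 2: (46 + 44)/122 = 90/122 = 0.7377
  k = 3: (46 + 44 + 32)/122 = 122/122 = 1

Summary (fraction, with percent):

explained: PC1 0.377 (37.7%), PC2 0.3607 (36.07%), PC3 0.2623 (26.23%);  cumulative: 0.377, 0.7377, 1


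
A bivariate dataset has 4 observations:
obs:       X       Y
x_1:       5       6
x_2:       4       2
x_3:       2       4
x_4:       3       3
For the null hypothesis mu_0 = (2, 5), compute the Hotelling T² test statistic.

Step 1 — sample mean vector:
  mean(X) = (5 + 4 + 2 + 3) / 4 = 14/4 = 3.5
  mean(Y) = (6 + 2 + 4 + 3) / 4 = 15/4 = 3.75
  x̄ = (3.5, 3.75),  deviation x̄ - mu_0 = (3.5, 3.75) - (2, 5) = (1.5, -1.25).

Step 2 — sample covariance matrix, S[i,j] = (1/(n-1)) · Σ_k (x_{k,i} - mean_i) · (x_{k,j} - mean_j), divisor n-1 = 3:
  S[X,X] = ((1.5)·(1.5) + (0.5)·(0.5) + (-1.5)·(-1.5) + (-0.5)·(-0.5)) / 3 = 5/3 = 1.6667
  S[X,Y] = ((1.5)·(2.25) + (0.5)·(-1.75) + (-1.5)·(0.25) + (-0.5)·(-0.75)) / 3 = 2.5/3 = 0.8333
  S[Y,Y] = ((2.25)·(2.25) + (-1.75)·(-1.75) + (0.25)·(0.25) + (-0.75)·(-0.75)) / 3 = 8.75/3 = 2.9167
  S = [[1.6667, 0.8333],
 [0.8333, 2.9167]].

Step 3 — invert S. det(S) = 1.6667·2.9167 - (0.8333)² = 4.1667.
  S^{-1} = (1/det) · [[d, -b], [-b, a]] = [[0.7, -0.2],
 [-0.2, 0.4]].

Step 4 — quadratic form (x̄ - mu_0)^T · S^{-1} · (x̄ - mu_0):
  S^{-1} · (x̄ - mu_0) = (1.3, -0.8),
  (x̄ - mu_0)^T · [...] = (1.5)·(1.3) + (-1.25)·(-0.8) = 2.95.

Step 5 — scale by n: T² = 4 · 2.95 = 11.8.

T² ≈ 11.8


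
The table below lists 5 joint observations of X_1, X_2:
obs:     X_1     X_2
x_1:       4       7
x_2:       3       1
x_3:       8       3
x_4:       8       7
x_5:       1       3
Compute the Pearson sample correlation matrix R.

Step 1 — column means:
  mean(X_1) = (4 + 3 + 8 + 8 + 1) / 5 = 24/5 = 4.8
  mean(X_2) = (7 + 1 + 3 + 7 + 3) / 5 = 21/5 = 4.2

Step 2 — sample variances and covariances s[i,j] = (1/(n-1)) · Σ_k (x_{k,i} - mean_i) · (x_{k,j} - mean_j), with n-1 = 4:
  s[X_1,X_1] = ((-0.8)·(-0.8) + (-1.8)·(-1.8) + (3.2)·(3.2) + (3.2)·(3.2) + (-3.8)·(-3.8)) / 4 = 38.8/4 = 9.7
  s[X_1,X_2] = ((-0.8)·(2.8) + (-1.8)·(-3.2) + (3.2)·(-1.2) + (3.2)·(2.8) + (-3.8)·(-1.2)) / 4 = 13.2/4 = 3.3
  s[X_2,X_2] = ((2.8)·(2.8) + (-3.2)·(-3.2) + (-1.2)·(-1.2) + (2.8)·(2.8) + (-1.2)·(-1.2)) / 4 = 28.8/4 = 7.2
  Sample standard deviations s_i = √(s[i,i]):
  s(X_1) = √(9.7) = 3.1145
  s(X_2) = √(7.2) = 2.6833

Step 3 — r_{ij} = s_{ij} / (s_i · s_j):
  r[X_1,X_1] = 1 (diagonal).
  r[X_1,X_2] = 3.3 / (3.1145 · 2.6833) = 3.3 / 8.357 = 0.3949
  r[X_2,X_2] = 1 (diagonal).

R is symmetric with unit diagonal. Assembling:

R = [[1, 0.3949],
 [0.3949, 1]]


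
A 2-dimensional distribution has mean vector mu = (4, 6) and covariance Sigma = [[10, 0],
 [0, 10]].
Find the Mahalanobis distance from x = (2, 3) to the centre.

Step 1 — centre the observation: (x - mu) = (-2, -3).

Step 2 — invert Sigma. det(Sigma) = 10·10 - (0)² = 100.
  Sigma^{-1} = (1/det) · [[d, -b], [-b, a]] = [[0.1, 0],
 [0, 0.1]].

Step 3 — form the quadratic (x - mu)^T · Sigma^{-1} · (x - mu):
  Sigma^{-1} · (x - mu) = (-0.2, -0.3).
  (x - mu)^T · [Sigma^{-1} · (x - mu)] = (-2)·(-0.2) + (-3)·(-0.3) = 1.3.

Step 4 — take square root: d = √(1.3) ≈ 1.1402.

d(x, mu) = √(1.3) ≈ 1.1402


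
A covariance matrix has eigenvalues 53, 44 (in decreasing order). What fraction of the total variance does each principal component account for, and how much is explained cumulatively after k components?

Step 1 — total variance = trace(Sigma) = Σ λ_i = 53 + 44 = 97.

Step 2 — fraction explained by component i = λ_i / Σ λ:
  PC1: 53/97 = 0.5464
  PC2: 44/97 = 0.4536

Step 3 — cumulative fraction after k components = (λ_1 + ... + λ_k) / Σ λ:
  k = 1: 53/97 = 0.5464
  k = 2: (53 + 44)/97 = 97/97 = 1

Summary (fraction, with percent):

explained: PC1 0.5464 (54.64%), PC2 0.4536 (45.36%);  cumulative: 0.5464, 1


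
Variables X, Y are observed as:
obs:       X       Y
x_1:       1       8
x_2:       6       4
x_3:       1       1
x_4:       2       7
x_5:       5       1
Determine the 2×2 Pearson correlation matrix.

Step 1 — column means:
  mean(X) = (1 + 6 + 1 + 2 + 5) / 5 = 15/5 = 3
  mean(Y) = (8 + 4 + 1 + 7 + 1) / 5 = 21/5 = 4.2

Step 2 — sample variances and covariances s[i,j] = (1/(n-1)) · Σ_k (x_{k,i} - mean_i) · (x_{k,j} - mean_j), with n-1 = 4:
  s[X,X] = ((-2)·(-2) + (3)·(3) + (-2)·(-2) + (-1)·(-1) + (2)·(2)) / 4 = 22/4 = 5.5
  s[X,Y] = ((-2)·(3.8) + (3)·(-0.2) + (-2)·(-3.2) + (-1)·(2.8) + (2)·(-3.2)) / 4 = -11/4 = -2.75
  s[Y,Y] = ((3.8)·(3.8) + (-0.2)·(-0.2) + (-3.2)·(-3.2) + (2.8)·(2.8) + (-3.2)·(-3.2)) / 4 = 42.8/4 = 10.7
  Sample standard deviations s_i = √(s[i,i]):
  s(X) = √(5.5) = 2.3452
  s(Y) = √(10.7) = 3.2711

Step 3 — r_{ij} = s_{ij} / (s_i · s_j):
  r[X,X] = 1 (diagonal).
  r[X,Y] = -2.75 / (2.3452 · 3.2711) = -2.75 / 7.6714 = -0.3585
  r[Y,Y] = 1 (diagonal).

R is symmetric with unit diagonal. Assembling:

R = [[1, -0.3585],
 [-0.3585, 1]]


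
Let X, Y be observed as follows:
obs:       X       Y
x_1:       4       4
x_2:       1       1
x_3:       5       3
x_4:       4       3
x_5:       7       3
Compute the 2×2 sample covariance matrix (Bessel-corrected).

Step 1 — column means:
  mean(X) = (4 + 1 + 5 + 4 + 7) / 5 = 21/5 = 4.2
  mean(Y) = (4 + 1 + 3 + 3 + 3) / 5 = 14/5 = 2.8

Step 2 — sample covariance S[i,j] = (1/(n-1)) · Σ_k (x_{k,i} - mean_i) · (x_{k,j} - mean_j), with n-1 = 4.
  S[X,X] = ((-0.2)·(-0.2) + (-3.2)·(-3.2) + (0.8)·(0.8) + (-0.2)·(-0.2) + (2.8)·(2.8)) / 4 = 18.8/4 = 4.7
  S[X,Y] = ((-0.2)·(1.2) + (-3.2)·(-1.8) + (0.8)·(0.2) + (-0.2)·(0.2) + (2.8)·(0.2)) / 4 = 6.2/4 = 1.55
  S[Y,Y] = ((1.2)·(1.2) + (-1.8)·(-1.8) + (0.2)·(0.2) + (0.2)·(0.2) + (0.2)·(0.2)) / 4 = 4.8/4 = 1.2

S is symmetric (S[j,i] = S[i,j]). Assembling:

S = [[4.7, 1.55],
 [1.55, 1.2]]


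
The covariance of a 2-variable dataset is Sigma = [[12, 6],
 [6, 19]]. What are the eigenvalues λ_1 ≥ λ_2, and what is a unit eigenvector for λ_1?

Step 1 — characteristic polynomial of 2×2 Sigma:
  det(Sigma - λI) = λ² - trace · λ + det = 0.
  trace = 12 + 19 = 31, det = 12·19 - (6)² = 192.
Step 2 — discriminant:
  Δ = trace² - 4·det = 961 - 768 = 193.
Step 3 — eigenvalues:
  λ = (trace ± √Δ)/2 = (31 ± 13.8924)/2,
  λ_1 = 22.4462,  λ_2 = 8.5538.

Step 4 — unit eigenvector for λ_1: solve (Sigma - λ_1 I)v = 0. First row:
  (12 - 22.4462)·v_x + (6)·v_y = 0, i.e. (-10.4462)·v_x + (6)·v_y = 0,
  so v ∝ (b, λ_1 - a) = (6, 10.4462) = u.
  ||u|| = √((6)² + (10.4462)²) = √(145.1236) ≈ 12.0467,
  v_1 = u/||u|| ≈ (0.4981, 0.8671) (||v_1|| = 1).

λ_1 = 22.4462,  λ_2 = 8.5538;  v_1 ≈ (0.4981, 0.8671)


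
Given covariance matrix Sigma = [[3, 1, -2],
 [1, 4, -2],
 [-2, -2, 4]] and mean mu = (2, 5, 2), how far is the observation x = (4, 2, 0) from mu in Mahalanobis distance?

Step 1 — centre the observation: (x - mu) = (2, -3, -2).

Step 2 — invert Sigma (cofactor / det for 3×3, or solve directly):
  Sigma^{-1} = [[0.5, 0, 0.25],
 [0, 0.3333, 0.1667],
 [0.25, 0.1667, 0.4583]].

Step 3 — form the quadratic (x - mu)^T · Sigma^{-1} · (x - mu):
  Sigma^{-1} · (x - mu) = (0.5, -1.3333, -0.9167).
  (x - mu)^T · [Sigma^{-1} · (x - mu)] = (2)·(0.5) + (-3)·(-1.3333) + (-2)·(-0.9167) = 6.8333.

Step 4 — take square root: d = √(6.8333) ≈ 2.6141.

d(x, mu) = √(6.8333) ≈ 2.6141


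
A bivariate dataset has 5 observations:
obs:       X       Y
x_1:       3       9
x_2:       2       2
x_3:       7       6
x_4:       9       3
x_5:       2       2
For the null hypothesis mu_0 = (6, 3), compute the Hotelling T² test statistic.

Step 1 — sample mean vector:
  mean(X) = (3 + 2 + 7 + 9 + 2) / 5 = 23/5 = 4.6
  mean(Y) = (9 + 2 + 6 + 3 + 2) / 5 = 22/5 = 4.4
  x̄ = (4.6, 4.4),  deviation x̄ - mu_0 = (4.6, 4.4) - (6, 3) = (-1.4, 1.4).

Step 2 — sample covariance matrix, S[i,j] = (1/(n-1)) · Σ_k (x_{k,i} - mean_i) · (x_{k,j} - mean_j), divisor n-1 = 4:
  S[X,X] = ((-1.6)·(-1.6) + (-2.6)·(-2.6) + (2.4)·(2.4) + (4.4)·(4.4) + (-2.6)·(-2.6)) / 4 = 41.2/4 = 10.3
  S[X,Y] = ((-1.6)·(4.6) + (-2.6)·(-2.4) + (2.4)·(1.6) + (4.4)·(-1.4) + (-2.6)·(-2.4)) / 4 = 2.8/4 = 0.7
  S[Y,Y] = ((4.6)·(4.6) + (-2.4)·(-2.4) + (1.6)·(1.6) + (-1.4)·(-1.4) + (-2.4)·(-2.4)) / 4 = 37.2/4 = 9.3
  S = [[10.3, 0.7],
 [0.7, 9.3]].

Step 3 — invert S. det(S) = 10.3·9.3 - (0.7)² = 95.3.
  S^{-1} = (1/det) · [[d, -b], [-b, a]] = [[0.0976, -0.0073],
 [-0.0073, 0.1081]].

Step 4 — quadratic form (x̄ - mu_0)^T · S^{-1} · (x̄ - mu_0):
  S^{-1} · (x̄ - mu_0) = (-0.1469, 0.1616),
  (x̄ - mu_0)^T · [...] = (-1.4)·(-0.1469) + (1.4)·(0.1616) = 0.4319.

Step 5 — scale by n: T² = 5 · 0.4319 = 2.1595.

T² ≈ 2.1595


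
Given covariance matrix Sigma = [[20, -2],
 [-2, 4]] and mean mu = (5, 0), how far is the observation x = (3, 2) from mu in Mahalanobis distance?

Step 1 — centre the observation: (x - mu) = (-2, 2).

Step 2 — invert Sigma. det(Sigma) = 20·4 - (-2)² = 76.
  Sigma^{-1} = (1/det) · [[d, -b], [-b, a]] = [[0.0526, 0.0263],
 [0.0263, 0.2632]].

Step 3 — form the quadratic (x - mu)^T · Sigma^{-1} · (x - mu):
  Sigma^{-1} · (x - mu) = (-0.0526, 0.4737).
  (x - mu)^T · [Sigma^{-1} · (x - mu)] = (-2)·(-0.0526) + (2)·(0.4737) = 1.0526.

Step 4 — take square root: d = √(1.0526) ≈ 1.026.

d(x, mu) = √(1.0526) ≈ 1.026


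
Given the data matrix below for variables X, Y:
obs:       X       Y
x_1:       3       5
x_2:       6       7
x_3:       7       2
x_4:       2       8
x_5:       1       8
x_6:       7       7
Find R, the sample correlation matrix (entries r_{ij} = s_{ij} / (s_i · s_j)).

Step 1 — column means:
  mean(X) = (3 + 6 + 7 + 2 + 1 + 7) / 6 = 26/6 = 4.3333
  mean(Y) = (5 + 7 + 2 + 8 + 8 + 7) / 6 = 37/6 = 6.1667

Step 2 — sample variances and covariances s[i,j] = (1/(n-1)) · Σ_k (x_{k,i} - mean_i) · (x_{k,j} - mean_j), with n-1 = 5:
  s[X,X] = ((-1.3333)·(-1.3333) + (1.6667)·(1.6667) + (2.6667)·(2.6667) + (-2.3333)·(-2.3333) + (-3.3333)·(-3.3333) + (2.6667)·(2.6667)) / 5 = 35.3333/5 = 7.0667
  s[X,Y] = ((-1.3333)·(-1.1667) + (1.6667)·(0.8333) + (2.6667)·(-4.1667) + (-2.3333)·(1.8333) + (-3.3333)·(1.8333) + (2.6667)·(0.8333)) / 5 = -16.3333/5 = -3.2667
  s[Y,Y] = ((-1.1667)·(-1.1667) + (0.8333)·(0.8333) + (-4.1667)·(-4.1667) + (1.8333)·(1.8333) + (1.8333)·(1.8333) + (0.8333)·(0.8333)) / 5 = 26.8333/5 = 5.3667
  Sample standard deviations s_i = √(s[i,i]):
  s(X) = √(7.0667) = 2.6583
  s(Y) = √(5.3667) = 2.3166

Step 3 — r_{ij} = s_{ij} / (s_i · s_j):
  r[X,X] = 1 (diagonal).
  r[X,Y] = -3.2667 / (2.6583 · 2.3166) = -3.2667 / 6.1583 = -0.5305
  r[Y,Y] = 1 (diagonal).

R is symmetric with unit diagonal. Assembling:

R = [[1, -0.5305],
 [-0.5305, 1]]


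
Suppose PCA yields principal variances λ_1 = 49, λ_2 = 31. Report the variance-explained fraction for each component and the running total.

Step 1 — total variance = trace(Sigma) = Σ λ_i = 49 + 31 = 80.

Step 2 — fraction explained by component i = λ_i / Σ λ:
  PC1: 49/80 = 0.6125
  PC2: 31/80 = 0.3875

Step 3 — cumulative fraction after k components = (λ_1 + ... + λ_k) / Σ λ:
  k = 1: 49/80 = 0.6125
  k = 2: (49 + 31)/80 = 80/80 = 1

Summary (fraction, with percent):

explained: PC1 0.6125 (61.25%), PC2 0.3875 (38.75%);  cumulative: 0.6125, 1


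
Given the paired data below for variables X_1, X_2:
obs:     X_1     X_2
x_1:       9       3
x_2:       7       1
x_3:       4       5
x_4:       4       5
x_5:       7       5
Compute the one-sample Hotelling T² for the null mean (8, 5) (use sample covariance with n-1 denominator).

Step 1 — sample mean vector:
  mean(X_1) = (9 + 7 + 4 + 4 + 7) / 5 = 31/5 = 6.2
  mean(X_2) = (3 + 1 + 5 + 5 + 5) / 5 = 19/5 = 3.8
  x̄ = (6.2, 3.8),  deviation x̄ - mu_0 = (6.2, 3.8) - (8, 5) = (-1.8, -1.2).

Step 2 — sample covariance matrix, S[i,j] = (1/(n-1)) · Σ_k (x_{k,i} - mean_i) · (x_{k,j} - mean_j), divisor n-1 = 4:
  S[X_1,X_1] = ((2.8)·(2.8) + (0.8)·(0.8) + (-2.2)·(-2.2) + (-2.2)·(-2.2) + (0.8)·(0.8)) / 4 = 18.8/4 = 4.7
  S[X_1,X_2] = ((2.8)·(-0.8) + (0.8)·(-2.8) + (-2.2)·(1.2) + (-2.2)·(1.2) + (0.8)·(1.2)) / 4 = -8.8/4 = -2.2
  S[X_2,X_2] = ((-0.8)·(-0.8) + (-2.8)·(-2.8) + (1.2)·(1.2) + (1.2)·(1.2) + (1.2)·(1.2)) / 4 = 12.8/4 = 3.2
  S = [[4.7, -2.2],
 [-2.2, 3.2]].

Step 3 — invert S. det(S) = 4.7·3.2 - (-2.2)² = 10.2.
  S^{-1} = (1/det) · [[d, -b], [-b, a]] = [[0.3137, 0.2157],
 [0.2157, 0.4608]].

Step 4 — quadratic form (x̄ - mu_0)^T · S^{-1} · (x̄ - mu_0):
  S^{-1} · (x̄ - mu_0) = (-0.8235, -0.9412),
  (x̄ - mu_0)^T · [...] = (-1.8)·(-0.8235) + (-1.2)·(-0.9412) = 2.6118.

Step 5 — scale by n: T² = 5 · 2.6118 = 13.0588.

T² ≈ 13.0588


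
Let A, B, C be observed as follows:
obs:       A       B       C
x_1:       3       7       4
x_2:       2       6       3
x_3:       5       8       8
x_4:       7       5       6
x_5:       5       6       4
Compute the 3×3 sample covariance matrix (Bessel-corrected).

Step 1 — column means:
  mean(A) = (3 + 2 + 5 + 7 + 5) / 5 = 22/5 = 4.4
  mean(B) = (7 + 6 + 8 + 5 + 6) / 5 = 32/5 = 6.4
  mean(C) = (4 + 3 + 8 + 6 + 4) / 5 = 25/5 = 5

Step 2 — sample covariance S[i,j] = (1/(n-1)) · Σ_k (x_{k,i} - mean_i) · (x_{k,j} - mean_j), with n-1 = 4.
  S[A,A] = ((-1.4)·(-1.4) + (-2.4)·(-2.4) + (0.6)·(0.6) + (2.6)·(2.6) + (0.6)·(0.6)) / 4 = 15.2/4 = 3.8
  S[A,B] = ((-1.4)·(0.6) + (-2.4)·(-0.4) + (0.6)·(1.6) + (2.6)·(-1.4) + (0.6)·(-0.4)) / 4 = -2.8/4 = -0.7
  S[A,C] = ((-1.4)·(-1) + (-2.4)·(-2) + (0.6)·(3) + (2.6)·(1) + (0.6)·(-1)) / 4 = 10/4 = 2.5
  S[B,B] = ((0.6)·(0.6) + (-0.4)·(-0.4) + (1.6)·(1.6) + (-1.4)·(-1.4) + (-0.4)·(-0.4)) / 4 = 5.2/4 = 1.3
  S[B,C] = ((0.6)·(-1) + (-0.4)·(-2) + (1.6)·(3) + (-1.4)·(1) + (-0.4)·(-1)) / 4 = 4/4 = 1
  S[C,C] = ((-1)·(-1) + (-2)·(-2) + (3)·(3) + (1)·(1) + (-1)·(-1)) / 4 = 16/4 = 4

S is symmetric (S[j,i] = S[i,j]). Assembling:

S = [[3.8, -0.7, 2.5],
 [-0.7, 1.3, 1],
 [2.5, 1, 4]]


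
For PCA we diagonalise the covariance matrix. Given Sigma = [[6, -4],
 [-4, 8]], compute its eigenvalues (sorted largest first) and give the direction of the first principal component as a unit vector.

Step 1 — characteristic polynomial of 2×2 Sigma:
  det(Sigma - λI) = λ² - trace · λ + det = 0.
  trace = 6 + 8 = 14, det = 6·8 - (-4)² = 32.
Step 2 — discriminant:
  Δ = trace² - 4·det = 196 - 128 = 68.
Step 3 — eigenvalues:
  λ = (trace ± √Δ)/2 = (14 ± 8.2462)/2,
  λ_1 = 11.1231,  λ_2 = 2.8769.

Step 4 — unit eigenvector for λ_1: solve (Sigma - λ_1 I)v = 0. First row:
  (6 - 11.1231)·v_x + (-4)·v_y = 0, i.e. (-5.1231)·v_x + (-4)·v_y = 0,
  so v ∝ (b, λ_1 - a) = (-4, 5.1231); multiply by -1 so the first entry is positive: u = (4, -5.1231).
  ||u|| = √((4)² + (-5.1231)²) = √(42.2462) ≈ 6.4997,
  v_1 = u/||u|| ≈ (0.6154, -0.7882) (||v_1|| = 1).

λ_1 = 11.1231,  λ_2 = 2.8769;  v_1 ≈ (0.6154, -0.7882)


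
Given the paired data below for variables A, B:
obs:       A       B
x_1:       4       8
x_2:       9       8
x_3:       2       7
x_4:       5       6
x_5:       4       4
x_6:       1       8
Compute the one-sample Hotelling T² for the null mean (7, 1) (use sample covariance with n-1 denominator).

Step 1 — sample mean vector:
  mean(A) = (4 + 9 + 2 + 5 + 4 + 1) / 6 = 25/6 = 4.1667
  mean(B) = (8 + 8 + 7 + 6 + 4 + 8) / 6 = 41/6 = 6.8333
  x̄ = (4.1667, 6.8333),  deviation x̄ - mu_0 = (4.1667, 6.8333) - (7, 1) = (-2.8333, 5.8333).

Step 2 — sample covariance matrix, S[i,j] = (1/(n-1)) · Σ_k (x_{k,i} - mean_i) · (x_{k,j} - mean_j), divisor n-1 = 5:
  S[A,A] = ((-0.1667)·(-0.1667) + (4.8333)·(4.8333) + (-2.1667)·(-2.1667) + (0.8333)·(0.8333) + (-0.1667)·(-0.1667) + (-3.1667)·(-3.1667)) / 5 = 38.8333/5 = 7.7667
  S[A,B] = ((-0.1667)·(1.1667) + (4.8333)·(1.1667) + (-2.1667)·(0.1667) + (0.8333)·(-0.8333) + (-0.1667)·(-2.8333) + (-3.1667)·(1.1667)) / 5 = 1.1667/5 = 0.2333
  S[B,B] = ((1.1667)·(1.1667) + (1.1667)·(1.1667) + (0.1667)·(0.1667) + (-0.8333)·(-0.8333) + (-2.8333)·(-2.8333) + (1.1667)·(1.1667)) / 5 = 12.8333/5 = 2.5667
  S = [[7.7667, 0.2333],
 [0.2333, 2.5667]].

Step 3 — invert S. det(S) = 7.7667·2.5667 - (0.2333)² = 19.88.
  S^{-1} = (1/det) · [[d, -b], [-b, a]] = [[0.1291, -0.0117],
 [-0.0117, 0.3907]].

Step 4 — quadratic form (x̄ - mu_0)^T · S^{-1} · (x̄ - mu_0):
  S^{-1} · (x̄ - mu_0) = (-0.4343, 2.3122),
  (x̄ - mu_0)^T · [...] = (-2.8333)·(-0.4343) + (5.8333)·(2.3122) = 14.7183.

Step 5 — scale by n: T² = 6 · 14.7183 = 88.3099.

T² ≈ 88.3099


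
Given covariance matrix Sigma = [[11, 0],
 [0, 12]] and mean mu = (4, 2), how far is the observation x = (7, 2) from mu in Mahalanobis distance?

Step 1 — centre the observation: (x - mu) = (3, 0).

Step 2 — invert Sigma. det(Sigma) = 11·12 - (0)² = 132.
  Sigma^{-1} = (1/det) · [[d, -b], [-b, a]] = [[0.0909, 0],
 [0, 0.0833]].

Step 3 — form the quadratic (x - mu)^T · Sigma^{-1} · (x - mu):
  Sigma^{-1} · (x - mu) = (0.2727, 0).
  (x - mu)^T · [Sigma^{-1} · (x - mu)] = (3)·(0.2727) + (0)·(0) = 0.8182.

Step 4 — take square root: d = √(0.8182) ≈ 0.9045.

d(x, mu) = √(0.8182) ≈ 0.9045


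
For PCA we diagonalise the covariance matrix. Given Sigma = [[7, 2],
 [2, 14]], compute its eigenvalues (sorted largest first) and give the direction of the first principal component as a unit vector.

Step 1 — characteristic polynomial of 2×2 Sigma:
  det(Sigma - λI) = λ² - trace · λ + det = 0.
  trace = 7 + 14 = 21, det = 7·14 - (2)² = 94.
Step 2 — discriminant:
  Δ = trace² - 4·det = 441 - 376 = 65.
Step 3 — eigenvalues:
  λ = (trace ± √Δ)/2 = (21 ± 8.0623)/2,
  λ_1 = 14.5311,  λ_2 = 6.4689.

Step 4 — unit eigenvector for λ_1: solve (Sigma - λ_1 I)v = 0. First row:
  (7 - 14.5311)·v_x + (2)·v_y = 0, i.e. (-7.5311)·v_x + (2)·v_y = 0,
  so v ∝ (b, λ_1 - a) = (2, 7.5311) = u.
  ||u|| = √((2)² + (7.5311)²) = √(60.7179) ≈ 7.7922,
  v_1 = u/||u|| ≈ (0.2567, 0.9665) (||v_1|| = 1).

λ_1 = 14.5311,  λ_2 = 6.4689;  v_1 ≈ (0.2567, 0.9665)


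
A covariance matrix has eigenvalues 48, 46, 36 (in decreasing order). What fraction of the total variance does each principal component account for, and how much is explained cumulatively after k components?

Step 1 — total variance = trace(Sigma) = Σ λ_i = 48 + 46 + 36 = 130.

Step 2 — fraction explained by component i = λ_i / Σ λ:
  PC1: 48/130 = 0.3692
  PC2: 46/130 = 0.3538
  PC3: 36/130 = 0.2769

Step 3 — cumulative fraction after k components = (λ_1 + ... + λ_k) / Σ λ:
  k = 1: 48/130 = 0.3692
  k = 2: (48 + 46)/130 = 94/130 = 0.7231
  k = 3: (48 + 46 + 36)/130 = 130/130 = 1

Summary (fraction, with percent):

explained: PC1 0.3692 (36.92%), PC2 0.3538 (35.38%), PC3 0.2769 (27.69%);  cumulative: 0.3692, 0.7231, 1


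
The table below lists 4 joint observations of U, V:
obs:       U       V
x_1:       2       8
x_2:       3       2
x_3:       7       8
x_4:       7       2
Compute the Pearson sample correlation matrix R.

Step 1 — column means:
  mean(U) = (2 + 3 + 7 + 7) / 4 = 19/4 = 4.75
  mean(V) = (8 + 2 + 8 + 2) / 4 = 20/4 = 5

Step 2 — sample variances and covariances s[i,j] = (1/(n-1)) · Σ_k (x_{k,i} - mean_i) · (x_{k,j} - mean_j), with n-1 = 3:
  s[U,U] = ((-2.75)·(-2.75) + (-1.75)·(-1.75) + (2.25)·(2.25) + (2.25)·(2.25)) / 3 = 20.75/3 = 6.9167
  s[U,V] = ((-2.75)·(3) + (-1.75)·(-3) + (2.25)·(3) + (2.25)·(-3)) / 3 = -3/3 = -1
  s[V,V] = ((3)·(3) + (-3)·(-3) + (3)·(3) + (-3)·(-3)) / 3 = 36/3 = 12
  Sample standard deviations s_i = √(s[i,i]):
  s(U) = √(6.9167) = 2.63
  s(V) = √(12) = 3.4641

Step 3 — r_{ij} = s_{ij} / (s_i · s_j):
  r[U,U] = 1 (diagonal).
  r[U,V] = -1 / (2.63 · 3.4641) = -1 / 9.1104 = -0.1098
  r[V,V] = 1 (diagonal).

R is symmetric with unit diagonal. Assembling:

R = [[1, -0.1098],
 [-0.1098, 1]]


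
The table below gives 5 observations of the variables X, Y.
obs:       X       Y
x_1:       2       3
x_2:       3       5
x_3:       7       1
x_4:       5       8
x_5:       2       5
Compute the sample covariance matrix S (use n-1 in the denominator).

Step 1 — column means:
  mean(X) = (2 + 3 + 7 + 5 + 2) / 5 = 19/5 = 3.8
  mean(Y) = (3 + 5 + 1 + 8 + 5) / 5 = 22/5 = 4.4

Step 2 — sample covariance S[i,j] = (1/(n-1)) · Σ_k (x_{k,i} - mean_i) · (x_{k,j} - mean_j), with n-1 = 4.
  S[X,X] = ((-1.8)·(-1.8) + (-0.8)·(-0.8) + (3.2)·(3.2) + (1.2)·(1.2) + (-1.8)·(-1.8)) / 4 = 18.8/4 = 4.7
  S[X,Y] = ((-1.8)·(-1.4) + (-0.8)·(0.6) + (3.2)·(-3.4) + (1.2)·(3.6) + (-1.8)·(0.6)) / 4 = -5.6/4 = -1.4
  S[Y,Y] = ((-1.4)·(-1.4) + (0.6)·(0.6) + (-3.4)·(-3.4) + (3.6)·(3.6) + (0.6)·(0.6)) / 4 = 27.2/4 = 6.8

S is symmetric (S[j,i] = S[i,j]). Assembling:

S = [[4.7, -1.4],
 [-1.4, 6.8]]


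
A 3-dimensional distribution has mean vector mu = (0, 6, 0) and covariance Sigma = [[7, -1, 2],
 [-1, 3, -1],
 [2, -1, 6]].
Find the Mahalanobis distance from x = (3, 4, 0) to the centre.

Step 1 — centre the observation: (x - mu) = (3, -2, 0).

Step 2 — invert Sigma (cofactor / det for 3×3, or solve directly):
  Sigma^{-1} = [[0.1619, 0.0381, -0.0476],
 [0.0381, 0.3619, 0.0476],
 [-0.0476, 0.0476, 0.1905]].

Step 3 — form the quadratic (x - mu)^T · Sigma^{-1} · (x - mu):
  Sigma^{-1} · (x - mu) = (0.4095, -0.6095, -0.2381).
  (x - mu)^T · [Sigma^{-1} · (x - mu)] = (3)·(0.4095) + (-2)·(-0.6095) + (0)·(-0.2381) = 2.4476.

Step 4 — take square root: d = √(2.4476) ≈ 1.5645.

d(x, mu) = √(2.4476) ≈ 1.5645


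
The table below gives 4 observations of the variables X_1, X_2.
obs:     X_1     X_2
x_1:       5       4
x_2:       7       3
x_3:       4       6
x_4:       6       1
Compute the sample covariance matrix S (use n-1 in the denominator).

Step 1 — column means:
  mean(X_1) = (5 + 7 + 4 + 6) / 4 = 22/4 = 5.5
  mean(X_2) = (4 + 3 + 6 + 1) / 4 = 14/4 = 3.5

Step 2 — sample covariance S[i,j] = (1/(n-1)) · Σ_k (x_{k,i} - mean_i) · (x_{k,j} - mean_j), with n-1 = 3.
  S[X_1,X_1] = ((-0.5)·(-0.5) + (1.5)·(1.5) + (-1.5)·(-1.5) + (0.5)·(0.5)) / 3 = 5/3 = 1.6667
  S[X_1,X_2] = ((-0.5)·(0.5) + (1.5)·(-0.5) + (-1.5)·(2.5) + (0.5)·(-2.5)) / 3 = -6/3 = -2
  S[X_2,X_2] = ((0.5)·(0.5) + (-0.5)·(-0.5) + (2.5)·(2.5) + (-2.5)·(-2.5)) / 3 = 13/3 = 4.3333

S is symmetric (S[j,i] = S[i,j]). Assembling:

S = [[1.6667, -2],
 [-2, 4.3333]]


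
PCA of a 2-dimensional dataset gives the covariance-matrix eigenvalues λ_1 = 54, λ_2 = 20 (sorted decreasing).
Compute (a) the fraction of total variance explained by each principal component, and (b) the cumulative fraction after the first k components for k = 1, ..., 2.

Step 1 — total variance = trace(Sigma) = Σ λ_i = 54 + 20 = 74.

Step 2 — fraction explained by component i = λ_i / Σ λ:
  PC1: 54/74 = 0.7297
  PC2: 20/74 = 0.2703

Step 3 — cumulative fraction after k components = (λ_1 + ... + λ_k) / Σ λ:
  k = 1: 54/74 = 0.7297
  k = 2: (54 + 20)/74 = 74/74 = 1

Summary (fraction, with percent):

explained: PC1 0.7297 (72.97%), PC2 0.2703 (27.03%);  cumulative: 0.7297, 1


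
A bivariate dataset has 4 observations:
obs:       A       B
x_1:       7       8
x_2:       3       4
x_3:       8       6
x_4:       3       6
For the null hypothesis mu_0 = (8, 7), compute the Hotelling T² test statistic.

Step 1 — sample mean vector:
  mean(A) = (7 + 3 + 8 + 3) / 4 = 21/4 = 5.25
  mean(B) = (8 + 4 + 6 + 6) / 4 = 24/4 = 6
  x̄ = (5.25, 6),  deviation x̄ - mu_0 = (5.25, 6) - (8, 7) = (-2.75, -1).

Step 2 — sample covariance matrix, S[i,j] = (1/(n-1)) · Σ_k (x_{k,i} - mean_i) · (x_{k,j} - mean_j), divisor n-1 = 3:
  S[A,A] = ((1.75)·(1.75) + (-2.25)·(-2.25) + (2.75)·(2.75) + (-2.25)·(-2.25)) / 3 = 20.75/3 = 6.9167
  S[A,B] = ((1.75)·(2) + (-2.25)·(-2) + (2.75)·(0) + (-2.25)·(0)) / 3 = 8/3 = 2.6667
  S[B,B] = ((2)·(2) + (-2)·(-2) + (0)·(0) + (0)·(0)) / 3 = 8/3 = 2.6667
  S = [[6.9167, 2.6667],
 [2.6667, 2.6667]].

Step 3 — invert S. det(S) = 6.9167·2.6667 - (2.6667)² = 11.3333.
  S^{-1} = (1/det) · [[d, -b], [-b, a]] = [[0.2353, -0.2353],
 [-0.2353, 0.6103]].

Step 4 — quadratic form (x̄ - mu_0)^T · S^{-1} · (x̄ - mu_0):
  S^{-1} · (x̄ - mu_0) = (-0.4118, 0.0368),
  (x̄ - mu_0)^T · [...] = (-2.75)·(-0.4118) + (-1)·(0.0368) = 1.0956.

Step 5 — scale by n: T² = 4 · 1.0956 = 4.3824.

T² ≈ 4.3824


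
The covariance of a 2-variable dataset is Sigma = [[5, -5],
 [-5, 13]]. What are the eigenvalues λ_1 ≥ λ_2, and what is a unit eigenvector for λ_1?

Step 1 — characteristic polynomial of 2×2 Sigma:
  det(Sigma - λI) = λ² - trace · λ + det = 0.
  trace = 5 + 13 = 18, det = 5·13 - (-5)² = 40.
Step 2 — discriminant:
  Δ = trace² - 4·det = 324 - 160 = 164.
Step 3 — eigenvalues:
  λ = (trace ± √Δ)/2 = (18 ± 12.8062)/2,
  λ_1 = 15.4031,  λ_2 = 2.5969.

Step 4 — unit eigenvector for λ_1: solve (Sigma - λ_1 I)v = 0. First row:
  (5 - 15.4031)·v_x + (-5)·v_y = 0, i.e. (-10.4031)·v_x + (-5)·v_y = 0,
  so v ∝ (b, λ_1 - a) = (-5, 10.4031); multiply by -1 so the first entry is positive: u = (5, -10.4031).
  ||u|| = √((5)² + (-10.4031)²) = √(133.225) ≈ 11.5423,
  v_1 = u/||u|| ≈ (0.4332, -0.9013) (||v_1|| = 1).

λ_1 = 15.4031,  λ_2 = 2.5969;  v_1 ≈ (0.4332, -0.9013)


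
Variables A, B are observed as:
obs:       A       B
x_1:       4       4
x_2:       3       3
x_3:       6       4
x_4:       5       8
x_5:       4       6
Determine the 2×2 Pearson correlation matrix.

Step 1 — column means:
  mean(A) = (4 + 3 + 6 + 5 + 4) / 5 = 22/5 = 4.4
  mean(B) = (4 + 3 + 4 + 8 + 6) / 5 = 25/5 = 5

Step 2 — sample variances and covariances s[i,j] = (1/(n-1)) · Σ_k (x_{k,i} - mean_i) · (x_{k,j} - mean_j), with n-1 = 4:
  s[A,A] = ((-0.4)·(-0.4) + (-1.4)·(-1.4) + (1.6)·(1.6) + (0.6)·(0.6) + (-0.4)·(-0.4)) / 4 = 5.2/4 = 1.3
  s[A,B] = ((-0.4)·(-1) + (-1.4)·(-2) + (1.6)·(-1) + (0.6)·(3) + (-0.4)·(1)) / 4 = 3/4 = 0.75
  s[B,B] = ((-1)·(-1) + (-2)·(-2) + (-1)·(-1) + (3)·(3) + (1)·(1)) / 4 = 16/4 = 4
  Sample standard deviations s_i = √(s[i,i]):
  s(A) = √(1.3) = 1.1402
  s(B) = √(4) = 2

Step 3 — r_{ij} = s_{ij} / (s_i · s_j):
  r[A,A] = 1 (diagonal).
  r[A,B] = 0.75 / (1.1402 · 2) = 0.75 / 2.2804 = 0.3289
  r[B,B] = 1 (diagonal).

R is symmetric with unit diagonal. Assembling:

R = [[1, 0.3289],
 [0.3289, 1]]


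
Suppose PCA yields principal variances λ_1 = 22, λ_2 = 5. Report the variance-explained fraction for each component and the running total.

Step 1 — total variance = trace(Sigma) = Σ λ_i = 22 + 5 = 27.

Step 2 — fraction explained by component i = λ_i / Σ λ:
  PC1: 22/27 = 0.8148
  PC2: 5/27 = 0.1852

Step 3 — cumulative fraction after k components = (λ_1 + ... + λ_k) / Σ λ:
  k = 1: 22/27 = 0.8148
  k = 2: (22 + 5)/27 = 27/27 = 1

Summary (fraction, with percent):

explained: PC1 0.8148 (81.48%), PC2 0.1852 (18.52%);  cumulative: 0.8148, 1


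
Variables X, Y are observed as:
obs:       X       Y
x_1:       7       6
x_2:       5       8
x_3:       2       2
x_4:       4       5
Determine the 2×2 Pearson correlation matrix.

Step 1 — column means:
  mean(X) = (7 + 5 + 2 + 4) / 4 = 18/4 = 4.5
  mean(Y) = (6 + 8 + 2 + 5) / 4 = 21/4 = 5.25

Step 2 — sample variances and covariances s[i,j] = (1/(n-1)) · Σ_k (x_{k,i} - mean_i) · (x_{k,j} - mean_j), with n-1 = 3:
  s[X,X] = ((2.5)·(2.5) + (0.5)·(0.5) + (-2.5)·(-2.5) + (-0.5)·(-0.5)) / 3 = 13/3 = 4.3333
  s[X,Y] = ((2.5)·(0.75) + (0.5)·(2.75) + (-2.5)·(-3.25) + (-0.5)·(-0.25)) / 3 = 11.5/3 = 3.8333
  s[Y,Y] = ((0.75)·(0.75) + (2.75)·(2.75) + (-3.25)·(-3.25) + (-0.25)·(-0.25)) / 3 = 18.75/3 = 6.25
  Sample standard deviations s_i = √(s[i,i]):
  s(X) = √(4.3333) = 2.0817
  s(Y) = √(6.25) = 2.5

Step 3 — r_{ij} = s_{ij} / (s_i · s_j):
  r[X,X] = 1 (diagonal).
  r[X,Y] = 3.8333 / (2.0817 · 2.5) = 3.8333 / 5.2042 = 0.7366
  r[Y,Y] = 1 (diagonal).

R is symmetric with unit diagonal. Assembling:

R = [[1, 0.7366],
 [0.7366, 1]]


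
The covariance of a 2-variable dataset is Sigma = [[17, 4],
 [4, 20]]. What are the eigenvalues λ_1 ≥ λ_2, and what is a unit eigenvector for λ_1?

Step 1 — characteristic polynomial of 2×2 Sigma:
  det(Sigma - λI) = λ² - trace · λ + det = 0.
  trace = 17 + 20 = 37, det = 17·20 - (4)² = 324.
Step 2 — discriminant:
  Δ = trace² - 4·det = 1369 - 1296 = 73.
Step 3 — eigenvalues:
  λ = (trace ± √Δ)/2 = (37 ± 8.544)/2,
  λ_1 = 22.772,  λ_2 = 14.228.

Step 4 — unit eigenvector for λ_1: solve (Sigma - λ_1 I)v = 0. First row:
  (17 - 22.772)·v_x + (4)·v_y = 0, i.e. (-5.772)·v_x + (4)·v_y = 0,
  so v ∝ (b, λ_1 - a) = (4, 5.772) = u.
  ||u|| = √((4)² + (5.772)²) = √(49.316) ≈ 7.0225,
  v_1 = u/||u|| ≈ (0.5696, 0.8219) (||v_1|| = 1).

λ_1 = 22.772,  λ_2 = 14.228;  v_1 ≈ (0.5696, 0.8219)


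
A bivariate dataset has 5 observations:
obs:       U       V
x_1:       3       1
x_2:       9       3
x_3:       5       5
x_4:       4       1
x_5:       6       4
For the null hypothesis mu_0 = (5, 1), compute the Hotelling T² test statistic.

Step 1 — sample mean vector:
  mean(U) = (3 + 9 + 5 + 4 + 6) / 5 = 27/5 = 5.4
  mean(V) = (1 + 3 + 5 + 1 + 4) / 5 = 14/5 = 2.8
  x̄ = (5.4, 2.8),  deviation x̄ - mu_0 = (5.4, 2.8) - (5, 1) = (0.4, 1.8).

Step 2 — sample covariance matrix, S[i,j] = (1/(n-1)) · Σ_k (x_{k,i} - mean_i) · (x_{k,j} - mean_j), divisor n-1 = 4:
  S[U,U] = ((-2.4)·(-2.4) + (3.6)·(3.6) + (-0.4)·(-0.4) + (-1.4)·(-1.4) + (0.6)·(0.6)) / 4 = 21.2/4 = 5.3
  S[U,V] = ((-2.4)·(-1.8) + (3.6)·(0.2) + (-0.4)·(2.2) + (-1.4)·(-1.8) + (0.6)·(1.2)) / 4 = 7.4/4 = 1.85
  S[V,V] = ((-1.8)·(-1.8) + (0.2)·(0.2) + (2.2)·(2.2) + (-1.8)·(-1.8) + (1.2)·(1.2)) / 4 = 12.8/4 = 3.2
  S = [[5.3, 1.85],
 [1.85, 3.2]].

Step 3 — invert S. det(S) = 5.3·3.2 - (1.85)² = 13.5375.
  S^{-1} = (1/det) · [[d, -b], [-b, a]] = [[0.2364, -0.1367],
 [-0.1367, 0.3915]].

Step 4 — quadratic form (x̄ - mu_0)^T · S^{-1} · (x̄ - mu_0):
  S^{-1} · (x̄ - mu_0) = (-0.1514, 0.65),
  (x̄ - mu_0)^T · [...] = (0.4)·(-0.1514) + (1.8)·(0.65) = 1.1095.

Step 5 — scale by n: T² = 5 · 1.1095 = 5.5476.

T² ≈ 5.5476


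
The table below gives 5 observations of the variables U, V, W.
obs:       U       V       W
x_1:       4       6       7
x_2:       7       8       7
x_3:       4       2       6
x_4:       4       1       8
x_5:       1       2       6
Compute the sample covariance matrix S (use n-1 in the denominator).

Step 1 — column means:
  mean(U) = (4 + 7 + 4 + 4 + 1) / 5 = 20/5 = 4
  mean(V) = (6 + 8 + 2 + 1 + 2) / 5 = 19/5 = 3.8
  mean(W) = (7 + 7 + 6 + 8 + 6) / 5 = 34/5 = 6.8

Step 2 — sample covariance S[i,j] = (1/(n-1)) · Σ_k (x_{k,i} - mean_i) · (x_{k,j} - mean_j), with n-1 = 4.
  S[U,U] = ((0)·(0) + (3)·(3) + (0)·(0) + (0)·(0) + (-3)·(-3)) / 4 = 18/4 = 4.5
  S[U,V] = ((0)·(2.2) + (3)·(4.2) + (0)·(-1.8) + (0)·(-2.8) + (-3)·(-1.8)) / 4 = 18/4 = 4.5
  S[U,W] = ((0)·(0.2) + (3)·(0.2) + (0)·(-0.8) + (0)·(1.2) + (-3)·(-0.8)) / 4 = 3/4 = 0.75
  S[V,V] = ((2.2)·(2.2) + (4.2)·(4.2) + (-1.8)·(-1.8) + (-2.8)·(-2.8) + (-1.8)·(-1.8)) / 4 = 36.8/4 = 9.2
  S[V,W] = ((2.2)·(0.2) + (4.2)·(0.2) + (-1.8)·(-0.8) + (-2.8)·(1.2) + (-1.8)·(-0.8)) / 4 = 0.8/4 = 0.2
  S[W,W] = ((0.2)·(0.2) + (0.2)·(0.2) + (-0.8)·(-0.8) + (1.2)·(1.2) + (-0.8)·(-0.8)) / 4 = 2.8/4 = 0.7

S is symmetric (S[j,i] = S[i,j]). Assembling:

S = [[4.5, 4.5, 0.75],
 [4.5, 9.2, 0.2],
 [0.75, 0.2, 0.7]]


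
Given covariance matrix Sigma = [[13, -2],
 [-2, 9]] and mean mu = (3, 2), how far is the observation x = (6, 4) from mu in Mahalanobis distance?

Step 1 — centre the observation: (x - mu) = (3, 2).

Step 2 — invert Sigma. det(Sigma) = 13·9 - (-2)² = 113.
  Sigma^{-1} = (1/det) · [[d, -b], [-b, a]] = [[0.0796, 0.0177],
 [0.0177, 0.115]].

Step 3 — form the quadratic (x - mu)^T · Sigma^{-1} · (x - mu):
  Sigma^{-1} · (x - mu) = (0.2743, 0.2832).
  (x - mu)^T · [Sigma^{-1} · (x - mu)] = (3)·(0.2743) + (2)·(0.2832) = 1.3894.

Step 4 — take square root: d = √(1.3894) ≈ 1.1787.

d(x, mu) = √(1.3894) ≈ 1.1787


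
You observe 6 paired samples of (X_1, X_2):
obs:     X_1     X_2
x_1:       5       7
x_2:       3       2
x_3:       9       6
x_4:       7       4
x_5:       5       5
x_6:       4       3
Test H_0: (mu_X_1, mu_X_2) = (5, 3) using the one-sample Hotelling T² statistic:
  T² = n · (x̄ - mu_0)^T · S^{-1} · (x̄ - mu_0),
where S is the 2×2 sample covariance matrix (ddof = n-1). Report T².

Step 1 — sample mean vector:
  mean(X_1) = (5 + 3 + 9 + 7 + 5 + 4) / 6 = 33/6 = 5.5
  mean(X_2) = (7 + 2 + 6 + 4 + 5 + 3) / 6 = 27/6 = 4.5
  x̄ = (5.5, 4.5),  deviation x̄ - mu_0 = (5.5, 4.5) - (5, 3) = (0.5, 1.5).

Step 2 — sample covariance matrix, S[i,j] = (1/(n-1)) · Σ_k (x_{k,i} - mean_i) · (x_{k,j} - mean_j), divisor n-1 = 5:
  S[X_1,X_1] = ((-0.5)·(-0.5) + (-2.5)·(-2.5) + (3.5)·(3.5) + (1.5)·(1.5) + (-0.5)·(-0.5) + (-1.5)·(-1.5)) / 5 = 23.5/5 = 4.7
  S[X_1,X_2] = ((-0.5)·(2.5) + (-2.5)·(-2.5) + (3.5)·(1.5) + (1.5)·(-0.5) + (-0.5)·(0.5) + (-1.5)·(-1.5)) / 5 = 11.5/5 = 2.3
  S[X_2,X_2] = ((2.5)·(2.5) + (-2.5)·(-2.5) + (1.5)·(1.5) + (-0.5)·(-0.5) + (0.5)·(0.5) + (-1.5)·(-1.5)) / 5 = 17.5/5 = 3.5
  S = [[4.7, 2.3],
 [2.3, 3.5]].

Step 3 — invert S. det(S) = 4.7·3.5 - (2.3)² = 11.16.
  S^{-1} = (1/det) · [[d, -b], [-b, a]] = [[0.3136, -0.2061],
 [-0.2061, 0.4211]].

Step 4 — quadratic form (x̄ - mu_0)^T · S^{-1} · (x̄ - mu_0):
  S^{-1} · (x̄ - mu_0) = (-0.1523, 0.5287),
  (x̄ - mu_0)^T · [...] = (0.5)·(-0.1523) + (1.5)·(0.5287) = 0.7168.

Step 5 — scale by n: T² = 6 · 0.7168 = 4.3011.

T² ≈ 4.3011


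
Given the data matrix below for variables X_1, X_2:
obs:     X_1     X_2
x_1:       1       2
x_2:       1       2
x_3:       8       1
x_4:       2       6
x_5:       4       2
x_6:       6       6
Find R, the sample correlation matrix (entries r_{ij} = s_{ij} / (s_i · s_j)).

Step 1 — column means:
  mean(X_1) = (1 + 1 + 8 + 2 + 4 + 6) / 6 = 22/6 = 3.6667
  mean(X_2) = (2 + 2 + 1 + 6 + 2 + 6) / 6 = 19/6 = 3.1667

Step 2 — sample variances and covariances s[i,j] = (1/(n-1)) · Σ_k (x_{k,i} - mean_i) · (x_{k,j} - mean_j), with n-1 = 5:
  s[X_1,X_1] = ((-2.6667)·(-2.6667) + (-2.6667)·(-2.6667) + (4.3333)·(4.3333) + (-1.6667)·(-1.6667) + (0.3333)·(0.3333) + (2.3333)·(2.3333)) / 5 = 41.3333/5 = 8.2667
  s[X_1,X_2] = ((-2.6667)·(-1.1667) + (-2.6667)·(-1.1667) + (4.3333)·(-2.1667) + (-1.6667)·(2.8333) + (0.3333)·(-1.1667) + (2.3333)·(2.8333)) / 5 = -1.6667/5 = -0.3333
  s[X_2,X_2] = ((-1.1667)·(-1.1667) + (-1.1667)·(-1.1667) + (-2.1667)·(-2.1667) + (2.8333)·(2.8333) + (-1.1667)·(-1.1667) + (2.8333)·(2.8333)) / 5 = 24.8333/5 = 4.9667
  Sample standard deviations s_i = √(s[i,i]):
  s(X_1) = √(8.2667) = 2.8752
  s(X_2) = √(4.9667) = 2.2286

Step 3 — r_{ij} = s_{ij} / (s_i · s_j):
  r[X_1,X_1] = 1 (diagonal).
  r[X_1,X_2] = -0.3333 / (2.8752 · 2.2286) = -0.3333 / 6.4076 = -0.052
  r[X_2,X_2] = 1 (diagonal).

R is symmetric with unit diagonal. Assembling:

R = [[1, -0.052],
 [-0.052, 1]]


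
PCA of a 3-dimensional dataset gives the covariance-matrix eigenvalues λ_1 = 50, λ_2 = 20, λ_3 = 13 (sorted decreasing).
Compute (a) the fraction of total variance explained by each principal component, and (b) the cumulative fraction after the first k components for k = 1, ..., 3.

Step 1 — total variance = trace(Sigma) = Σ λ_i = 50 + 20 + 13 = 83.

Step 2 — fraction explained by component i = λ_i / Σ λ:
  PC1: 50/83 = 0.6024
  PC2: 20/83 = 0.241
  PC3: 13/83 = 0.1566

Step 3 — cumulative fraction after k components = (λ_1 + ... + λ_k) / Σ λ:
  k = 1: 50/83 = 0.6024
  k = 2: (50 + 20)/83 = 70/83 = 0.8434
  k = 3: (50 + 20 + 13)/83 = 83/83 = 1

Summary (fraction, with percent):

explained: PC1 0.6024 (60.24%), PC2 0.241 (24.1%), PC3 0.1566 (15.66%);  cumulative: 0.6024, 0.8434, 1


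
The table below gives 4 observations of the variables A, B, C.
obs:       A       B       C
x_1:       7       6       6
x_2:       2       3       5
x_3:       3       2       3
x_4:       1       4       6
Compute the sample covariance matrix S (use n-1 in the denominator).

Step 1 — column means:
  mean(A) = (7 + 2 + 3 + 1) / 4 = 13/4 = 3.25
  mean(B) = (6 + 3 + 2 + 4) / 4 = 15/4 = 3.75
  mean(C) = (6 + 5 + 3 + 6) / 4 = 20/4 = 5

Step 2 — sample covariance S[i,j] = (1/(n-1)) · Σ_k (x_{k,i} - mean_i) · (x_{k,j} - mean_j), with n-1 = 3.
  S[A,A] = ((3.75)·(3.75) + (-1.25)·(-1.25) + (-0.25)·(-0.25) + (-2.25)·(-2.25)) / 3 = 20.75/3 = 6.9167
  S[A,B] = ((3.75)·(2.25) + (-1.25)·(-0.75) + (-0.25)·(-1.75) + (-2.25)·(0.25)) / 3 = 9.25/3 = 3.0833
  S[A,C] = ((3.75)·(1) + (-1.25)·(0) + (-0.25)·(-2) + (-2.25)·(1)) / 3 = 2/3 = 0.6667
  S[B,B] = ((2.25)·(2.25) + (-0.75)·(-0.75) + (-1.75)·(-1.75) + (0.25)·(0.25)) / 3 = 8.75/3 = 2.9167
  S[B,C] = ((2.25)·(1) + (-0.75)·(0) + (-1.75)·(-2) + (0.25)·(1)) / 3 = 6/3 = 2
  S[C,C] = ((1)·(1) + (0)·(0) + (-2)·(-2) + (1)·(1)) / 3 = 6/3 = 2

S is symmetric (S[j,i] = S[i,j]). Assembling:

S = [[6.9167, 3.0833, 0.6667],
 [3.0833, 2.9167, 2],
 [0.6667, 2, 2]]
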